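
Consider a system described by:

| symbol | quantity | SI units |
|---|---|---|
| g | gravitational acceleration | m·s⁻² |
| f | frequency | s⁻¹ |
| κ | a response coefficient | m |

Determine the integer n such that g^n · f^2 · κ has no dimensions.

-1

Balance the L exponent: (1)·n from g, plus 2·(0) + (1) = 1 from the rest, must sum to zero.
n + 1 = 0, so n = -1.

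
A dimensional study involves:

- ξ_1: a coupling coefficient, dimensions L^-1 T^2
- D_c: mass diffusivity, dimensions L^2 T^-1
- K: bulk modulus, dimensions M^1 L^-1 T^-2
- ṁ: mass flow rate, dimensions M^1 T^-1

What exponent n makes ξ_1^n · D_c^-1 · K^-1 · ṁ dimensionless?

-1

Balance the L exponent: (-1)·n from ξ_1, plus −(2) − (-1) + (0) = -1 from the rest, must sum to zero.
−n − 1 = 0, so n = -1.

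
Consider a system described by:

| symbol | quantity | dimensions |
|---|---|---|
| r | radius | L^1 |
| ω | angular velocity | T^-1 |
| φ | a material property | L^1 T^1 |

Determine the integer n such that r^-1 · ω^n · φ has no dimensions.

1

Balance the T exponent: (-1)·n from ω, plus −(0) + (1) = 1 from the rest, must sum to zero.
−n + 1 = 0, so n = 1.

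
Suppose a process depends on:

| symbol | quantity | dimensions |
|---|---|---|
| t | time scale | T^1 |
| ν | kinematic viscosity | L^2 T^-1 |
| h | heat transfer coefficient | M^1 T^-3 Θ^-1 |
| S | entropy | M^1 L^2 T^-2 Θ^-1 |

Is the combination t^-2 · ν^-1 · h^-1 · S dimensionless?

yes

Sum the exponent of each base dimension across the product:
  M: −2·[t]_M − [ν]_M − [h]_M + [S]_M = −2·(0) − (0) − (1) + (1) = 0
  L: −2·[t]_L − [ν]_L − [h]_L + [S]_L = −2·(0) − (2) − (0) + (2) = 0
  T: −2·[t]_T − [ν]_T − [h]_T + [S]_T = −2·(1) − (-1) − (-3) + (-2) = 0
  Θ: −2·[t]_Θ − [ν]_Θ − [h]_Θ + [S]_Θ = −2·(0) − (0) − (-1) + (-1) = 0
All base exponents vanish — dimensionless.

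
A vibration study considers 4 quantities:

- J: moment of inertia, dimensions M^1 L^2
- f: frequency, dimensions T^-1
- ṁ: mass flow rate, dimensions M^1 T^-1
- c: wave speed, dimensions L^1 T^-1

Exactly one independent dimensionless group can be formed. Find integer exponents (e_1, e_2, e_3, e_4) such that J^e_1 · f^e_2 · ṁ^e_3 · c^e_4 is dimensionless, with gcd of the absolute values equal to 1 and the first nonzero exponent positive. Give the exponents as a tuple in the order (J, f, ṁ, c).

(1, 3, -1, -2)

M: e_1·(1) + e_2·(0) + e_3·(1) + e_4·(0) = 0
L: e_1·(2) + e_2·(0) + e_3·(0) + e_4·(1) = 0
T: e_1·(0) + e_2·(-1) + e_3·(-1) + e_4·(-1) = 0
Solving this homogeneous linear system for the smallest-integer solution (first nonzero entry positive) gives (1, 3, -1, -2).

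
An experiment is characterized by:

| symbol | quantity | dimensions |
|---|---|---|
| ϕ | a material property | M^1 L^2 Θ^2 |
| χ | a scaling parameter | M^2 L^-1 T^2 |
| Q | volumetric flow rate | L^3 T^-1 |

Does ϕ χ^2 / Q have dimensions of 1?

Sum the exponent of each base dimension across the product:
  M: [ϕ]_M + 2·[χ]_M − [Q]_M = (1) + 2·(2) − (0) = 5
  L: [ϕ]_L + 2·[χ]_L − [Q]_L = (2) + 2·(-1) − (3) = -3
  T: [ϕ]_T + 2·[χ]_T − [Q]_T = (0) + 2·(2) − (-1) = 5
  Θ: [ϕ]_Θ + 2·[χ]_Θ − [Q]_Θ = (2) + 2·(0) − (0) = 2
Net dimensions [M⁵ L⁻³ T⁵ Θ²] ≠ [1] — not dimensionless.

no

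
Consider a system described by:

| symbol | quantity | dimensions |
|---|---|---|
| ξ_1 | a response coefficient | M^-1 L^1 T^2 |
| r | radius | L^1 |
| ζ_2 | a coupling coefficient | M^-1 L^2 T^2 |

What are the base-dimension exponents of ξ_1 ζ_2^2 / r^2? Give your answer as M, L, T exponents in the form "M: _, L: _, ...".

M: -3, L: 3, T: 6

Collect each base-dimension exponent across the product:
  M: (-1) − 2·(0) + 2·(-1) = -3
  L: (1) − 2·(1) + 2·(2) = 3
  T: (2) − 2·(0) + 2·(2) = 6
So the dimensions are [M⁻³ L³ T⁶].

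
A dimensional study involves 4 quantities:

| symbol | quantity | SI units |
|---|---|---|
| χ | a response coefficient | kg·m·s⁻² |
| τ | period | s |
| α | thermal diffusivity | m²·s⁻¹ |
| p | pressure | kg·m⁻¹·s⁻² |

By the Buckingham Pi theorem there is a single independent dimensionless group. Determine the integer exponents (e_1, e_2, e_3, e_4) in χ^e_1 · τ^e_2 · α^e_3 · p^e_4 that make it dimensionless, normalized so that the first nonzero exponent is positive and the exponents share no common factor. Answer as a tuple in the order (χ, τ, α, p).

(1, -1, -1, -1)

M: e_1·(1) + e_2·(0) + e_3·(0) + e_4·(1) = 0
L: e_1·(1) + e_2·(0) + e_3·(2) + e_4·(-1) = 0
T: e_1·(-2) + e_2·(1) + e_3·(-1) + e_4·(-2) = 0
Solving this homogeneous linear system for the smallest-integer solution (first nonzero entry positive) gives (1, -1, -1, -1).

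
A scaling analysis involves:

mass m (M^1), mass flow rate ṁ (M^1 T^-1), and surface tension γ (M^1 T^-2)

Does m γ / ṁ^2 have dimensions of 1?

Sum the exponent of each base dimension across the product:
  M: [m]_M − 2·[ṁ]_M + [γ]_M = (1) − 2·(1) + (1) = 0
  L: [m]_L − 2·[ṁ]_L + [γ]_L = (0) − 2·(0) + (0) = 0
  T: [m]_T − 2·[ṁ]_T + [γ]_T = (0) − 2·(-1) + (-2) = 0
All base exponents vanish — dimensionless.

yes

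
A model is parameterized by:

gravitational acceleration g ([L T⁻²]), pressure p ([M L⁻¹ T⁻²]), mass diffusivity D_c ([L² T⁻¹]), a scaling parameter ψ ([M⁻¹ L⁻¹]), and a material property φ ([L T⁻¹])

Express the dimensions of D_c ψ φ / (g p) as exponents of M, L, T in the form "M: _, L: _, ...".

Collect each base-dimension exponent across the product:
  M: −(0) − (1) + (0) + (-1) + (0) = -2
  L: −(1) − (-1) + (2) + (-1) + (1) = 2
  T: −(-2) − (-2) + (-1) + (0) + (-1) = 2
So the dimensions are [M⁻² L² T²].

M: -2, L: 2, T: 2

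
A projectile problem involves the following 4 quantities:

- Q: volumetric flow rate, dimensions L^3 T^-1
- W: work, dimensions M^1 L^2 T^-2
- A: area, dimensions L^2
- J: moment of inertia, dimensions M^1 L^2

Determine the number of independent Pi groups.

There are 4 variables and 3 base dimensions (M, L, T).
The dimension matrix has rank 3.
Independent dimensionless groups: 4 − 3 = 1.

1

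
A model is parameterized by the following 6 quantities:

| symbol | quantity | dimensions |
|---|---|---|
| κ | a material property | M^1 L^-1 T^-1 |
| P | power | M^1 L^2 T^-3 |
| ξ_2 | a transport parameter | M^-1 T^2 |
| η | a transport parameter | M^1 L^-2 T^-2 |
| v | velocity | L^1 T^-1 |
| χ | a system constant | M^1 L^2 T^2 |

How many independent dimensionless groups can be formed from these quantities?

There are 6 variables and 3 base dimensions (M, L, T).
The dimension matrix has rank 3.
Independent dimensionless groups: 6 − 3 = 3.

3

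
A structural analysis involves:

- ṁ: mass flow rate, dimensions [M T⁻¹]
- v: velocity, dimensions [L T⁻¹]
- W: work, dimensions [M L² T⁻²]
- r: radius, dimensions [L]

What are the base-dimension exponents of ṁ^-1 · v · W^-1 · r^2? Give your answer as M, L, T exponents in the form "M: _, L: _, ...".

M: -2, L: 1, T: 2

Collect each base-dimension exponent across the product:
  M: −(1) + (0) − (1) + 2·(0) = -2
  L: −(0) + (1) − (2) + 2·(1) = 1
  T: −(-1) + (-1) − (-2) + 2·(0) = 2
So the dimensions are [M⁻² L T²].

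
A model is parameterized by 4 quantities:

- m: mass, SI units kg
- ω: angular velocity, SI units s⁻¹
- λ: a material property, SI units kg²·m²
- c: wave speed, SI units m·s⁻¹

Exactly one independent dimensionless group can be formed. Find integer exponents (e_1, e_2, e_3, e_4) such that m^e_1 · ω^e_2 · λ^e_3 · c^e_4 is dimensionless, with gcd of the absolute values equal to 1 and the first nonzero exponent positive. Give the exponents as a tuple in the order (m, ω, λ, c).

(2, -2, -1, 2)

M: e_1·(1) + e_2·(0) + e_3·(2) + e_4·(0) = 0
L: e_1·(0) + e_2·(0) + e_3·(2) + e_4·(1) = 0
T: e_1·(0) + e_2·(-1) + e_3·(0) + e_4·(-1) = 0
Solving this homogeneous linear system for the smallest-integer solution (first nonzero entry positive) gives (2, -2, -1, 2).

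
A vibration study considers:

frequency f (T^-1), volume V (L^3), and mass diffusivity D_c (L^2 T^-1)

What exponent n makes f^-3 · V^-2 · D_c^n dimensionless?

3

Balance the L exponent: (2)·n from D_c, plus −3·(0) − 2·(3) = -6 from the rest, must sum to zero.
2n − 6 = 0, so n = 3.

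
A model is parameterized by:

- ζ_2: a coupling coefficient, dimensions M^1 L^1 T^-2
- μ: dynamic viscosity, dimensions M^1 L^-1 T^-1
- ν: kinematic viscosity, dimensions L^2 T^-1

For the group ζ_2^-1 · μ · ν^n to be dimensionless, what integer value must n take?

Balance the L exponent: (2)·n from ν, plus −(1) + (-1) = -2 from the rest, must sum to zero.
2n − 2 = 0, so n = 1.

1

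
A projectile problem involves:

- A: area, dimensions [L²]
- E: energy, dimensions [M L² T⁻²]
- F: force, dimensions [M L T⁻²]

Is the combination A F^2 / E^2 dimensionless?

yes

Sum the exponent of each base dimension across the product:
  M: [A]_M − 2·[E]_M + 2·[F]_M = (0) − 2·(1) + 2·(1) = 0
  L: [A]_L − 2·[E]_L + 2·[F]_L = (2) − 2·(2) + 2·(1) = 0
  T: [A]_T − 2·[E]_T + 2·[F]_T = (0) − 2·(-2) + 2·(-2) = 0
  Θ: [A]_Θ − 2·[E]_Θ + 2·[F]_Θ = (0) − 2·(0) + 2·(0) = 0
All base exponents vanish — dimensionless.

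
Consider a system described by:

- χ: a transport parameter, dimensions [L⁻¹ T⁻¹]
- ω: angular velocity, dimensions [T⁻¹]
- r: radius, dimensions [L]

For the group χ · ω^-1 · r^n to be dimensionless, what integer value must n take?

Balance the L exponent: (1)·n from r, plus (-1) − (0) = -1 from the rest, must sum to zero.
n − 1 = 0, so n = 1.

1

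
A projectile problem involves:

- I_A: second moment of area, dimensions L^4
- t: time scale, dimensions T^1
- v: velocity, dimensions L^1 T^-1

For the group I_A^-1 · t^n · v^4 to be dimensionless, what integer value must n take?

4

Balance the T exponent: (1)·n from t, plus −(0) + 4·(-1) = -4 from the rest, must sum to zero.
n − 4 = 0, so n = 4.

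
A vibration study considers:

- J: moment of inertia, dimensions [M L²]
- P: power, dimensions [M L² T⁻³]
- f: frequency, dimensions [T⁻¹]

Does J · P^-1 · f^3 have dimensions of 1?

Sum the exponent of each base dimension across the product:
  M: [J]_M − [P]_M + 3·[f]_M = (1) − (1) + 3·(0) = 0
  L: [J]_L − [P]_L + 3·[f]_L = (2) − (2) + 3·(0) = 0
  T: [J]_T − [P]_T + 3·[f]_T = (0) − (-3) + 3·(-1) = 0
All base exponents vanish — dimensionless.

yes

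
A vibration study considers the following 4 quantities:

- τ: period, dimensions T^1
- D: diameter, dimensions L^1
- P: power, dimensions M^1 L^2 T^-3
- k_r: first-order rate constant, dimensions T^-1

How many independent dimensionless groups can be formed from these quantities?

1

There are 4 variables and 3 base dimensions (M, L, T).
The dimension matrix has rank 3.
Independent dimensionless groups: 4 − 3 = 1.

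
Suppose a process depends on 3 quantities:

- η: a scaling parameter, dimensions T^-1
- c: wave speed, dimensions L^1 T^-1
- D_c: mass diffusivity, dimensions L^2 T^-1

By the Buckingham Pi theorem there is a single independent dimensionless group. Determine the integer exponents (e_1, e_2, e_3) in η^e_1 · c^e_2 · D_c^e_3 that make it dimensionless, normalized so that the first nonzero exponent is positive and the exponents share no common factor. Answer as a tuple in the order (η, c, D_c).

(1, -2, 1)

L: e_1·(0) + e_2·(1) + e_3·(2) = 0
T: e_1·(-1) + e_2·(-1) + e_3·(-1) = 0
Solving this homogeneous linear system for the smallest-integer solution (first nonzero entry positive) gives (1, -2, 1).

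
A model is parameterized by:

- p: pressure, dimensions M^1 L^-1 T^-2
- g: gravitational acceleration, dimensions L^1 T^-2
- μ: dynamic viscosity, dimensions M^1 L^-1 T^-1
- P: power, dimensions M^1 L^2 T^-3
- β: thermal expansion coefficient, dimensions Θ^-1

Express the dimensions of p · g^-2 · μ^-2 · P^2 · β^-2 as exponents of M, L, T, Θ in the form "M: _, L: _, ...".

Collect each base-dimension exponent across the product:
  M: (1) − 2·(0) − 2·(1) + 2·(1) − 2·(0) = 1
  L: (-1) − 2·(1) − 2·(-1) + 2·(2) − 2·(0) = 3
  T: (-2) − 2·(-2) − 2·(-1) + 2·(-3) − 2·(0) = -2
  Θ: (0) − 2·(0) − 2·(0) + 2·(0) − 2·(-1) = 2
So the dimensions are [M L³ T⁻² Θ²].

M: 1, L: 3, T: -2, Θ: 2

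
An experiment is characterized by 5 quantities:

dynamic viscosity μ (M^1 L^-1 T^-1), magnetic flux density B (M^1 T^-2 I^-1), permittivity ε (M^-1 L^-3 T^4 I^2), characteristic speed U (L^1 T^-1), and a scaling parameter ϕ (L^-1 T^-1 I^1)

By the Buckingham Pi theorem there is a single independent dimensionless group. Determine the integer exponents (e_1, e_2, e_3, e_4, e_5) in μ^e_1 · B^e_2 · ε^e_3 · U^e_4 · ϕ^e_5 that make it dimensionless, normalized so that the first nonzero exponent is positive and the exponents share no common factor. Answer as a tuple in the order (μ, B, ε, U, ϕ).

(1, -3, -2, -4, 1)

M: e_1·(1) + e_2·(1) + e_3·(-1) + e_4·(0) + e_5·(0) = 0
L: e_1·(-1) + e_2·(0) + e_3·(-3) + e_4·(1) + e_5·(-1) = 0
T: e_1·(-1) + e_2·(-2) + e_3·(4) + e_4·(-1) + e_5·(-1) = 0
I: e_1·(0) + e_2·(-1) + e_3·(2) + e_4·(0) + e_5·(1) = 0
Solving this homogeneous linear system for the smallest-integer solution (first nonzero entry positive) gives (1, -3, -2, -4, 1).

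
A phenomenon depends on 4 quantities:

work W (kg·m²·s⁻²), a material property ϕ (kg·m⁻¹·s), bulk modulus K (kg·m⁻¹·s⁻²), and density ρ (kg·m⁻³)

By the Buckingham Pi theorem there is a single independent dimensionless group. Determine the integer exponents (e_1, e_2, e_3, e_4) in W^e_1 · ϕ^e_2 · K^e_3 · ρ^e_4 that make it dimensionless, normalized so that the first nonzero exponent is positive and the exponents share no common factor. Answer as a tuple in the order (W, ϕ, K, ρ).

M: e_1·(1) + e_2·(1) + e_3·(1) + e_4·(1) = 0
L: e_1·(2) + e_2·(-1) + e_3·(-1) + e_4·(-3) = 0
T: e_1·(-2) + e_2·(1) + e_3·(-2) + e_4·(0) = 0
Solving this homogeneous linear system for the smallest-integer solution (first nonzero entry positive) gives (2, -2, -3, 3).

(2, -2, -3, 3)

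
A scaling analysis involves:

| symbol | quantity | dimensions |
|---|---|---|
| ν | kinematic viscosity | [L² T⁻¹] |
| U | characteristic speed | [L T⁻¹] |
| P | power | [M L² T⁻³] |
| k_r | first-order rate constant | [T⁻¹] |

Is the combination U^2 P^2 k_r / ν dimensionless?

Sum the exponent of each base dimension across the product:
  M: −[ν]_M + 2·[U]_M + 2·[P]_M + [k_r]_M = −(0) + 2·(0) + 2·(1) + (0) = 2
  L: −[ν]_L + 2·[U]_L + 2·[P]_L + [k_r]_L = −(2) + 2·(1) + 2·(2) + (0) = 4
  T: −[ν]_T + 2·[U]_T + 2·[P]_T + [k_r]_T = −(-1) + 2·(-1) + 2·(-3) + (-1) = -8
Net dimensions [M² L⁴ T⁻⁸] ≠ [1] — not dimensionless.

no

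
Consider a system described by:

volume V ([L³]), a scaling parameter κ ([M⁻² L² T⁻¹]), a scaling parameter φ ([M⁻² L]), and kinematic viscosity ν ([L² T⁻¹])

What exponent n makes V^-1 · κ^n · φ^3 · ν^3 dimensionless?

Balance the M exponent: (-2)·n from κ, plus −(0) + 3·(-2) + 3·(0) = -6 from the rest, must sum to zero.
-2n − 6 = 0, so n = -3.

-3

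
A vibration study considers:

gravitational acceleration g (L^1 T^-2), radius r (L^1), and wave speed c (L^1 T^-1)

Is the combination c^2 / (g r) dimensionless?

Sum the exponent of each base dimension across the product:
  M: −[g]_M − [r]_M + 2·[c]_M = −(0) − (0) + 2·(0) = 0
  L: −[g]_L − [r]_L + 2·[c]_L = −(1) − (1) + 2·(1) = 0
  T: −[g]_T − [r]_T + 2·[c]_T = −(-2) − (0) + 2·(-1) = 0
All base exponents vanish — dimensionless.

yes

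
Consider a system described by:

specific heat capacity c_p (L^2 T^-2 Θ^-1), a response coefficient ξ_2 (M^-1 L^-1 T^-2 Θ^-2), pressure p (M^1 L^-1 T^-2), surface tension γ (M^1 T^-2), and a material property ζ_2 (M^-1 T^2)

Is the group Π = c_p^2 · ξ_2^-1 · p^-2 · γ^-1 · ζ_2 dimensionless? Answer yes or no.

no

Sum the exponent of each base dimension across the product:
  M: 2·[c_p]_M − [ξ_2]_M − 2·[p]_M − [γ]_M + [ζ_2]_M = 2·(0) − (-1) − 2·(1) − (1) + (-1) = -3
  L: 2·[c_p]_L − [ξ_2]_L − 2·[p]_L − [γ]_L + [ζ_2]_L = 2·(2) − (-1) − 2·(-1) − (0) + (0) = 7
  T: 2·[c_p]_T − [ξ_2]_T − 2·[p]_T − [γ]_T + [ζ_2]_T = 2·(-2) − (-2) − 2·(-2) − (-2) + (2) = 6
  Θ: 2·[c_p]_Θ − [ξ_2]_Θ − 2·[p]_Θ − [γ]_Θ + [ζ_2]_Θ = 2·(-1) − (-2) − 2·(0) − (0) + (0) = 0
Net dimensions [M⁻³ L⁷ T⁶] ≠ [1] — not dimensionless.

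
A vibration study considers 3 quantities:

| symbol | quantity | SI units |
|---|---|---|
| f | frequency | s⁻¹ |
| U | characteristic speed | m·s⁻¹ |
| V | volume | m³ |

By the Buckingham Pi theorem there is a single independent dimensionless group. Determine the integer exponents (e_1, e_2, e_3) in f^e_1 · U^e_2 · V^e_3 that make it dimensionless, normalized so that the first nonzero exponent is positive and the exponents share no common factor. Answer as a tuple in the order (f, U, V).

L: e_1·(0) + e_2·(1) + e_3·(3) = 0
T: e_1·(-1) + e_2·(-1) + e_3·(0) = 0
Solving this homogeneous linear system for the smallest-integer solution (first nonzero entry positive) gives (3, -3, 1).

(3, -3, 1)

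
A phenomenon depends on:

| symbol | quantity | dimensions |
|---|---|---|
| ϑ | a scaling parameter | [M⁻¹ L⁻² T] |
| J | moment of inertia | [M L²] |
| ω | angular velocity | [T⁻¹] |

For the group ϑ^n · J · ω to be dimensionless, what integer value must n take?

Balance the M exponent: (-1)·n from ϑ, plus (1) + (0) = 1 from the rest, must sum to zero.
−n + 1 = 0, so n = 1.

1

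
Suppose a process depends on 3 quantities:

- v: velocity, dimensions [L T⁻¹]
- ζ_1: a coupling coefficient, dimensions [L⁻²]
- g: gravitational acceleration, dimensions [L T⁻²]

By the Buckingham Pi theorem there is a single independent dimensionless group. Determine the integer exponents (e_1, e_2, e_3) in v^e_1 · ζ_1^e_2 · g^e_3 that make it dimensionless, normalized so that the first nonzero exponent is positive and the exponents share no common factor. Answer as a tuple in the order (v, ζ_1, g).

(4, 1, -2)

L: e_1·(1) + e_2·(-2) + e_3·(1) = 0
T: e_1·(-1) + e_2·(0) + e_3·(-2) = 0
Solving this homogeneous linear system for the smallest-integer solution (first nonzero entry positive) gives (4, 1, -2).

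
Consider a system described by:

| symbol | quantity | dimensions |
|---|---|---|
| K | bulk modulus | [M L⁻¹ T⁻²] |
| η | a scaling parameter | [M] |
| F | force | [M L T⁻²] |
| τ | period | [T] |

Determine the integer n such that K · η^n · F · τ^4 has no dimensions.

Balance the M exponent: (1)·n from η, plus (1) + (1) + 4·(0) = 2 from the rest, must sum to zero.
n + 2 = 0, so n = -2.

-2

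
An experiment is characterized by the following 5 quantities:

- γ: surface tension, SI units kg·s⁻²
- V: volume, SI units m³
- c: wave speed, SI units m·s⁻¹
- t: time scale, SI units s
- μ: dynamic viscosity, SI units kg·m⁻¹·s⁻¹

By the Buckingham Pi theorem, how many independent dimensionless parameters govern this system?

2

There are 5 variables and 3 base dimensions (M, L, T).
The dimension matrix has rank 3.
Independent dimensionless groups: 5 − 3 = 2.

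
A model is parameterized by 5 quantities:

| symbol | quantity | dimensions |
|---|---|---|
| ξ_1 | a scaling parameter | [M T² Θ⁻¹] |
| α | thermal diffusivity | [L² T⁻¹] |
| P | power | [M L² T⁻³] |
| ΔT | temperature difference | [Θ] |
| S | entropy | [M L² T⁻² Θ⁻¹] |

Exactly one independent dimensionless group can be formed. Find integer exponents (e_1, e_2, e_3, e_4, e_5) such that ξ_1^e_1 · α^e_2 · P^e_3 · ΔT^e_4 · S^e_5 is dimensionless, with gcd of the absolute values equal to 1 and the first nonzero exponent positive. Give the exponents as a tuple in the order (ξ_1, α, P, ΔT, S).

(1, 1, 3, -3, -4)

M: e_1·(1) + e_2·(0) + e_3·(1) + e_4·(0) + e_5·(1) = 0
L: e_1·(0) + e_2·(2) + e_3·(2) + e_4·(0) + e_5·(2) = 0
T: e_1·(2) + e_2·(-1) + e_3·(-3) + e_4·(0) + e_5·(-2) = 0
Θ: e_1·(-1) + e_2·(0) + e_3·(0) + e_4·(1) + e_5·(-1) = 0
Solving this homogeneous linear system for the smallest-integer solution (first nonzero entry positive) gives (1, 1, 3, -3, -4).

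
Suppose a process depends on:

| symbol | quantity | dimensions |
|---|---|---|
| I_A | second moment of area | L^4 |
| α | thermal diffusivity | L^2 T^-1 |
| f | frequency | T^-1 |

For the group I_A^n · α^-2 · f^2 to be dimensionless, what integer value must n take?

Balance the L exponent: (4)·n from I_A, plus −2·(2) + 2·(0) = -4 from the rest, must sum to zero.
4n − 4 = 0, so n = 1.

1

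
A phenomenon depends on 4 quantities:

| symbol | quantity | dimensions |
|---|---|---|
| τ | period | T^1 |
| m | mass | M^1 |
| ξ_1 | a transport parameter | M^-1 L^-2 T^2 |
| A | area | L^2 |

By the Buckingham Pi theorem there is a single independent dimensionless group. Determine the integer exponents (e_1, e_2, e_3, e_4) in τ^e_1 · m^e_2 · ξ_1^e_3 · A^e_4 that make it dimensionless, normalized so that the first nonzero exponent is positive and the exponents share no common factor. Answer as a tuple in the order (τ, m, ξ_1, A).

(2, -1, -1, -1)

M: e_1·(0) + e_2·(1) + e_3·(-1) + e_4·(0) = 0
L: e_1·(0) + e_2·(0) + e_3·(-2) + e_4·(2) = 0
T: e_1·(1) + e_2·(0) + e_3·(2) + e_4·(0) = 0
Solving this homogeneous linear system for the smallest-integer solution (first nonzero entry positive) gives (2, -1, -1, -1).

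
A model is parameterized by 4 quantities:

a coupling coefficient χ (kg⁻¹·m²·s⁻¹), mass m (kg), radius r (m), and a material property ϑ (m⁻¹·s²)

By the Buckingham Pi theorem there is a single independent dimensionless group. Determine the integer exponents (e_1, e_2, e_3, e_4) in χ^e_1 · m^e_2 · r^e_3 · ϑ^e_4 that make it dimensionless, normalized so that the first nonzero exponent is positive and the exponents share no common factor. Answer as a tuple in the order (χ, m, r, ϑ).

(2, 2, -3, 1)

M: e_1·(-1) + e_2·(1) + e_3·(0) + e_4·(0) = 0
L: e_1·(2) + e_2·(0) + e_3·(1) + e_4·(-1) = 0
T: e_1·(-1) + e_2·(0) + e_3·(0) + e_4·(2) = 0
Solving this homogeneous linear system for the smallest-integer solution (first nonzero entry positive) gives (2, 2, -3, 1).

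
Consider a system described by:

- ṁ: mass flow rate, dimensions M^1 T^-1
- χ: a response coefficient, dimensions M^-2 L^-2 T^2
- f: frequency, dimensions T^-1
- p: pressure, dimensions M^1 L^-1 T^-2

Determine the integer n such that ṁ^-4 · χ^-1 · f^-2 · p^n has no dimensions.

Balance the M exponent: (1)·n from p, plus −4·(1) − (-2) − 2·(0) = -2 from the rest, must sum to zero.
n − 2 = 0, so n = 2.

2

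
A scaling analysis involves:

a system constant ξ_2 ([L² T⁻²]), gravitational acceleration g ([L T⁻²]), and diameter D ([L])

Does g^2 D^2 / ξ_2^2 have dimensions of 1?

Sum the exponent of each base dimension across the product:
  L: −2·[ξ_2]_L + 2·[g]_L + 2·[D]_L = −2·(2) + 2·(1) + 2·(1) = 0
  T: −2·[ξ_2]_T + 2·[g]_T + 2·[D]_T = −2·(-2) + 2·(-2) + 2·(0) = 0
All base exponents vanish — dimensionless.

yes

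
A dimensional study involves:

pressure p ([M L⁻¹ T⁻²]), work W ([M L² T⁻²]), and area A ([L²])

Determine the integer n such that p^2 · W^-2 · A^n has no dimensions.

Balance the L exponent: (2)·n from A, plus 2·(-1) − 2·(2) = -6 from the rest, must sum to zero.
2n − 6 = 0, so n = 3.

3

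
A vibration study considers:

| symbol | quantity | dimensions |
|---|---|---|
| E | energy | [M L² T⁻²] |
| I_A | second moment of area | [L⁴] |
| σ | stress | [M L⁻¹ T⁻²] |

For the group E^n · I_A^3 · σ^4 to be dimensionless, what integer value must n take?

Balance the M exponent: (1)·n from E, plus 3·(0) + 4·(1) = 4 from the rest, must sum to zero.
n + 4 = 0, so n = -4.

-4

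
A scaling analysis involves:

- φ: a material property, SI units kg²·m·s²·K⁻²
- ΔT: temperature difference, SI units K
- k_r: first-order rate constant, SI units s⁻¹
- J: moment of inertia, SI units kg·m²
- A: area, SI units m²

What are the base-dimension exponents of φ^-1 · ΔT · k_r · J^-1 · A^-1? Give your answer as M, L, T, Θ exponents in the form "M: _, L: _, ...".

M: -3, L: -5, T: -3, Θ: 3

Collect each base-dimension exponent across the product:
  M: −(2) + (0) + (0) − (1) − (0) = -3
  L: −(1) + (0) + (0) − (2) − (2) = -5
  T: −(2) + (0) + (-1) − (0) − (0) = -3
  Θ: −(-2) + (1) + (0) − (0) − (0) = 3
So the dimensions are [M⁻³ L⁻⁵ T⁻³ Θ³].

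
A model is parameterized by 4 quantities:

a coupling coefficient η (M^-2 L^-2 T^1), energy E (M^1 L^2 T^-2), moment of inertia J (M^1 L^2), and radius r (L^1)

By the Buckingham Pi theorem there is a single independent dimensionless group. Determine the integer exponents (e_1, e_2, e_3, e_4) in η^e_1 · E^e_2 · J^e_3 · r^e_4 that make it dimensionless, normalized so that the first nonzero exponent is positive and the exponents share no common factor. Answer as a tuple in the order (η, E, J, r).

M: e_1·(-2) + e_2·(1) + e_3·(1) + e_4·(0) = 0
L: e_1·(-2) + e_2·(2) + e_3·(2) + e_4·(1) = 0
T: e_1·(1) + e_2·(-2) + e_3·(0) + e_4·(0) = 0
Solving this homogeneous linear system for the smallest-integer solution (first nonzero entry positive) gives (2, 1, 3, -4).

(2, 1, 3, -4)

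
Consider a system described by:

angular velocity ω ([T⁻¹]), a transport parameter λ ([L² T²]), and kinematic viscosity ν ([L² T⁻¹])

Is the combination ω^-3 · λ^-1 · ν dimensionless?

Sum the exponent of each base dimension across the product:
  L: −3·[ω]_L − [λ]_L + [ν]_L = −3·(0) − (2) + (2) = 0
  T: −3·[ω]_T − [λ]_T + [ν]_T = −3·(-1) − (2) + (-1) = 0
All base exponents vanish — dimensionless.

yes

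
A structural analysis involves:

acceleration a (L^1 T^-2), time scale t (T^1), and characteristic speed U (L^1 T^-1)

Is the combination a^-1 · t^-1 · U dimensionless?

yes

Sum the exponent of each base dimension across the product:
  L: −[a]_L − [t]_L + [U]_L = −(1) − (0) + (1) = 0
  T: −[a]_T − [t]_T + [U]_T = −(-2) − (1) + (-1) = 0
All base exponents vanish — dimensionless.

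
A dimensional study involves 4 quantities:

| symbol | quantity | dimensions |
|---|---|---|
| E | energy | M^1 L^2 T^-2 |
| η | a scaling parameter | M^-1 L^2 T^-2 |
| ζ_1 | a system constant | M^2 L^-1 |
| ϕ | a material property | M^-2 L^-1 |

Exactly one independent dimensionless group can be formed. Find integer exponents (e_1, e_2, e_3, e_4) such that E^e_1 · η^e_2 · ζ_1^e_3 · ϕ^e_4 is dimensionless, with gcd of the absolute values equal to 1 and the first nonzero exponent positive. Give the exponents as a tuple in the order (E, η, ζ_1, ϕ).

M: e_1·(1) + e_2·(-1) + e_3·(2) + e_4·(-2) = 0
L: e_1·(2) + e_2·(2) + e_3·(-1) + e_4·(-1) = 0
T: e_1·(-2) + e_2·(-2) + e_3·(0) + e_4·(0) = 0
Solving this homogeneous linear system for the smallest-integer solution (first nonzero entry positive) gives (2, -2, -1, 1).

(2, -2, -1, 1)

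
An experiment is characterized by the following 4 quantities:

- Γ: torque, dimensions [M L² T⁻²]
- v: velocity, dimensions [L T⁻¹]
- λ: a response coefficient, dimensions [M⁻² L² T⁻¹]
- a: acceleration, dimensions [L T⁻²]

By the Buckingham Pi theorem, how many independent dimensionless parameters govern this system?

1

There are 4 variables and 3 base dimensions (M, L, T).
The dimension matrix has rank 3.
Independent dimensionless groups: 4 − 3 = 1.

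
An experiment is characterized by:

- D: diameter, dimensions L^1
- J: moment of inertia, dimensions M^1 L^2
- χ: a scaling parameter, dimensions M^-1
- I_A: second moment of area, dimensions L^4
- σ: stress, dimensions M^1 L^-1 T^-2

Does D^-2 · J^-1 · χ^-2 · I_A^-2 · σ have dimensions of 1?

no

Sum the exponent of each base dimension across the product:
  M: −2·[D]_M − [J]_M − 2·[χ]_M − 2·[I_A]_M + [σ]_M = −2·(0) − (1) − 2·(-1) − 2·(0) + (1) = 2
  L: −2·[D]_L − [J]_L − 2·[χ]_L − 2·[I_A]_L + [σ]_L = −2·(1) − (2) − 2·(0) − 2·(4) + (-1) = -13
  T: −2·[D]_T − [J]_T − 2·[χ]_T − 2·[I_A]_T + [σ]_T = −2·(0) − (0) − 2·(0) − 2·(0) + (-2) = -2
Net dimensions [M² L⁻¹³ T⁻²] ≠ [1] — not dimensionless.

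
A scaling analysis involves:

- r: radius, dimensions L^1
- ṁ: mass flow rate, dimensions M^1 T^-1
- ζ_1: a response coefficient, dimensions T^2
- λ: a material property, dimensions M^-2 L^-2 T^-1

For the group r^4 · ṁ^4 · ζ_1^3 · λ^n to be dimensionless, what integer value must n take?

Balance the M exponent: (-2)·n from λ, plus 4·(0) + 4·(1) + 3·(0) = 4 from the rest, must sum to zero.
-2n + 4 = 0, so n = 2.

2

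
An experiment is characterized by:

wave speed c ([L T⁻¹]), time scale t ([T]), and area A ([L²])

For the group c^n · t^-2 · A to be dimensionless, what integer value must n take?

-2

Balance the L exponent: (1)·n from c, plus −2·(0) + (2) = 2 from the rest, must sum to zero.
n + 2 = 0, so n = -2.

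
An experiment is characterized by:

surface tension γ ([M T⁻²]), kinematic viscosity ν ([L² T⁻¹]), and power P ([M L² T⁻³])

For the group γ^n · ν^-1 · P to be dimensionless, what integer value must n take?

Balance the M exponent: (1)·n from γ, plus −(0) + (1) = 1 from the rest, must sum to zero.
n + 1 = 0, so n = -1.

-1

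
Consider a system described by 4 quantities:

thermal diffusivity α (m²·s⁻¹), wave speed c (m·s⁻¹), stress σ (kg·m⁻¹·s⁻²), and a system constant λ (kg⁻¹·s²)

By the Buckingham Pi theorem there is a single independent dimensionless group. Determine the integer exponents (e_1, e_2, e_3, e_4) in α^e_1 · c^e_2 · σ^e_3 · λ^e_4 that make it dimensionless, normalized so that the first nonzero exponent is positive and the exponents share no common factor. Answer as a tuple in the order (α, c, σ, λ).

(1, -1, 1, 1)

M: e_1·(0) + e_2·(0) + e_3·(1) + e_4·(-1) = 0
L: e_1·(2) + e_2·(1) + e_3·(-1) + e_4·(0) = 0
T: e_1·(-1) + e_2·(-1) + e_3·(-2) + e_4·(2) = 0
Solving this homogeneous linear system for the smallest-integer solution (first nonzero entry positive) gives (1, -1, 1, 1).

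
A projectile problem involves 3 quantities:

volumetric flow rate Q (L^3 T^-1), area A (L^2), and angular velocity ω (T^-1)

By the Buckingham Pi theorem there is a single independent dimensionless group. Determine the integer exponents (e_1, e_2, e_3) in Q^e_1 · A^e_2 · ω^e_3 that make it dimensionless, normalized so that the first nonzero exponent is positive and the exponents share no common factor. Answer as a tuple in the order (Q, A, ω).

L: e_1·(3) + e_2·(2) + e_3·(0) = 0
T: e_1·(-1) + e_2·(0) + e_3·(-1) = 0
Solving this homogeneous linear system for the smallest-integer solution (first nonzero entry positive) gives (2, -3, -2).

(2, -3, -2)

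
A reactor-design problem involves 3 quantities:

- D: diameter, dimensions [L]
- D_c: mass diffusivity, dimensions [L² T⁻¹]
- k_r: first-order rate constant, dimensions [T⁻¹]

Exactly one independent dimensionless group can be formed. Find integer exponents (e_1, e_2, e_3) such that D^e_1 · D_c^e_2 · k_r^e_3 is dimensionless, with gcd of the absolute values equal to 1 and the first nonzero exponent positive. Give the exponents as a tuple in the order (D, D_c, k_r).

L: e_1·(1) + e_2·(2) + e_3·(0) = 0
T: e_1·(0) + e_2·(-1) + e_3·(-1) = 0
Solving this homogeneous linear system for the smallest-integer solution (first nonzero entry positive) gives (2, -1, 1).

(2, -1, 1)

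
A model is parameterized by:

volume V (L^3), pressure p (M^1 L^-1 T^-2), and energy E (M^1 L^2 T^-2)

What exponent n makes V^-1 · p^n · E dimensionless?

-1

Balance the M exponent: (1)·n from p, plus −(0) + (1) = 1 from the rest, must sum to zero.
n + 1 = 0, so n = -1.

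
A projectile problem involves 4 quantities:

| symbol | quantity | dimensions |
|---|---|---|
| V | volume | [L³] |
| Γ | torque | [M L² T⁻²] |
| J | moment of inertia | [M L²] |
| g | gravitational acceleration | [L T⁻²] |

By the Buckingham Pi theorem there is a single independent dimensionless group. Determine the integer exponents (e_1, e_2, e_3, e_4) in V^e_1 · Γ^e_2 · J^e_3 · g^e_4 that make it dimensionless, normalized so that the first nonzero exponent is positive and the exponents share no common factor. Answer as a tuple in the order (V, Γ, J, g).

(1, 3, -3, -3)

M: e_1·(0) + e_2·(1) + e_3·(1) + e_4·(0) = 0
L: e_1·(3) + e_2·(2) + e_3·(2) + e_4·(1) = 0
T: e_1·(0) + e_2·(-2) + e_3·(0) + e_4·(-2) = 0
Solving this homogeneous linear system for the smallest-integer solution (first nonzero entry positive) gives (1, 3, -3, -3).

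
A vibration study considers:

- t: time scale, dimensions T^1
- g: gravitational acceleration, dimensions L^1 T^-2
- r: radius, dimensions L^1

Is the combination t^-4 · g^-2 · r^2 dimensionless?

Sum the exponent of each base dimension across the product:
  L: −4·[t]_L − 2·[g]_L + 2·[r]_L = −4·(0) − 2·(1) + 2·(1) = 0
  T: −4·[t]_T − 2·[g]_T + 2·[r]_T = −4·(1) − 2·(-2) + 2·(0) = 0
All base exponents vanish — dimensionless.

yes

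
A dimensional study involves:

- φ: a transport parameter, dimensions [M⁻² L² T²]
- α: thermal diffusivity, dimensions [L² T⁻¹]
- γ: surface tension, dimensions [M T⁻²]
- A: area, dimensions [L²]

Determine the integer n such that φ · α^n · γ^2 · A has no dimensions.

Balance the L exponent: (2)·n from α, plus (2) + 2·(0) + (2) = 4 from the rest, must sum to zero.
2n + 4 = 0, so n = -2.

-2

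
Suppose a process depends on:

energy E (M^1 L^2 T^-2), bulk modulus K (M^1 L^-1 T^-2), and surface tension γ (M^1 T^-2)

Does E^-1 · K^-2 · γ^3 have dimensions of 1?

Sum the exponent of each base dimension across the product:
  M: −[E]_M − 2·[K]_M + 3·[γ]_M = −(1) − 2·(1) + 3·(1) = 0
  L: −[E]_L − 2·[K]_L + 3·[γ]_L = −(2) − 2·(-1) + 3·(0) = 0
  T: −[E]_T − 2·[K]_T + 3·[γ]_T = −(-2) − 2·(-2) + 3·(-2) = 0
All base exponents vanish — dimensionless.

yes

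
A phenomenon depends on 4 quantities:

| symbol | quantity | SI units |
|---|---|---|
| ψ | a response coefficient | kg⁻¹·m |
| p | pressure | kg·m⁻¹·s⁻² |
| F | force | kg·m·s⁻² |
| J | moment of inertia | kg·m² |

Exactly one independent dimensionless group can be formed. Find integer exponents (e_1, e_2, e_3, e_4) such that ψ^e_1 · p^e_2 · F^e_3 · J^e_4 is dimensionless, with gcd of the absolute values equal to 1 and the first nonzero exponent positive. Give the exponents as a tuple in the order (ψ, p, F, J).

M: e_1·(-1) + e_2·(1) + e_3·(1) + e_4·(1) = 0
L: e_1·(1) + e_2·(-1) + e_3·(1) + e_4·(2) = 0
T: e_1·(0) + e_2·(-2) + e_3·(-2) + e_4·(0) = 0
Solving this homogeneous linear system for the smallest-integer solution (first nonzero entry positive) gives (2, 3, -3, 2).

(2, 3, -3, 2)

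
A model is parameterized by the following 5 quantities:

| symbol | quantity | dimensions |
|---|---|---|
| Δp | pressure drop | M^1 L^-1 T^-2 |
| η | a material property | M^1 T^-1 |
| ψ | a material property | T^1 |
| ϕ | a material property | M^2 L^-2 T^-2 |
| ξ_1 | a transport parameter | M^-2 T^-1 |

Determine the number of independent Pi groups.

2

There are 5 variables and 3 base dimensions (M, L, T).
The dimension matrix has rank 3.
Independent dimensionless groups: 5 − 3 = 2.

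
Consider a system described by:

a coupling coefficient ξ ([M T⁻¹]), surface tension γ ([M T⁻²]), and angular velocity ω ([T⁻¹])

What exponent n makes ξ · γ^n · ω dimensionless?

-1

Balance the M exponent: (1)·n from γ, plus (1) + (0) = 1 from the rest, must sum to zero.
n + 1 = 0, so n = -1.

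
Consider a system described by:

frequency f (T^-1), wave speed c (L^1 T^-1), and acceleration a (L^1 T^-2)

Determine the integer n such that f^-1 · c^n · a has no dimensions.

-1

Balance the L exponent: (1)·n from c, plus −(0) + (1) = 1 from the rest, must sum to zero.
n + 1 = 0, so n = -1.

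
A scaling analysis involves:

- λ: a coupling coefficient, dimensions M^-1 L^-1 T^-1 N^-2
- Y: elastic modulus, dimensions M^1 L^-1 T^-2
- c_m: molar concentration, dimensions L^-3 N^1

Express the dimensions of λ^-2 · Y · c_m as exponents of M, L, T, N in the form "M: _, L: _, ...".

Collect each base-dimension exponent across the product:
  M: −2·(-1) + (1) + (0) = 3
  L: −2·(-1) + (-1) + (-3) = -2
  T: −2·(-1) + (-2) + (0) = 0
  N: −2·(-2) + (0) + (1) = 5
So the dimensions are [M³ L⁻² N⁵].

M: 3, L: -2, T: 0, N: 5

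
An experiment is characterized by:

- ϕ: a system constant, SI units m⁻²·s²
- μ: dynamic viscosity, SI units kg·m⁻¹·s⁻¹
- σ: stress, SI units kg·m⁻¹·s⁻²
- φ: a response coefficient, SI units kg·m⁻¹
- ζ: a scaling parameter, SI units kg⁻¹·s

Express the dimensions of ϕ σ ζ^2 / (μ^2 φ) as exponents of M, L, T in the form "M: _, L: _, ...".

M: -4, L: 0, T: 4

Collect each base-dimension exponent across the product:
  M: (0) − 2·(1) + (1) − (1) + 2·(-1) = -4
  L: (-2) − 2·(-1) + (-1) − (-1) + 2·(0) = 0
  T: (2) − 2·(-1) + (-2) − (0) + 2·(1) = 4
So the dimensions are [M⁻⁴ T⁴].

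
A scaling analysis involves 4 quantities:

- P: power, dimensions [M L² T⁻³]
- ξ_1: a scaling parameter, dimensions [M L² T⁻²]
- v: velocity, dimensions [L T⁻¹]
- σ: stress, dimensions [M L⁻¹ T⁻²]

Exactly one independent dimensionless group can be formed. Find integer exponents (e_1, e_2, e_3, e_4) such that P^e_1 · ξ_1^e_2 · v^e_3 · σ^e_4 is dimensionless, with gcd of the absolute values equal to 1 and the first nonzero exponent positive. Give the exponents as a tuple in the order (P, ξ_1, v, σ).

M: e_1·(1) + e_2·(1) + e_3·(0) + e_4·(1) = 0
L: e_1·(2) + e_2·(2) + e_3·(1) + e_4·(-1) = 0
T: e_1·(-3) + e_2·(-2) + e_3·(-1) + e_4·(-2) = 0
Solving this homogeneous linear system for the smallest-integer solution (first nonzero entry positive) gives (3, -2, -3, -1).

(3, -2, -3, -1)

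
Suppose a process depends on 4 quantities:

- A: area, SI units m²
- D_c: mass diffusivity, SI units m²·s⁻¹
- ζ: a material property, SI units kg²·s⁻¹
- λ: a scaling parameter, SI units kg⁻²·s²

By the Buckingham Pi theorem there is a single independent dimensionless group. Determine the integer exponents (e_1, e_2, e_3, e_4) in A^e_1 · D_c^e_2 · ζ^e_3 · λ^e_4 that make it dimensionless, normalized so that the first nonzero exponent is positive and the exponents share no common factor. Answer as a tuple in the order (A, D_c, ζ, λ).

M: e_1·(0) + e_2·(0) + e_3·(2) + e_4·(-2) = 0
L: e_1·(2) + e_2·(2) + e_3·(0) + e_4·(0) = 0
T: e_1·(0) + e_2·(-1) + e_3·(-1) + e_4·(2) = 0
Solving this homogeneous linear system for the smallest-integer solution (first nonzero entry positive) gives (1, -1, -1, -1).

(1, -1, -1, -1)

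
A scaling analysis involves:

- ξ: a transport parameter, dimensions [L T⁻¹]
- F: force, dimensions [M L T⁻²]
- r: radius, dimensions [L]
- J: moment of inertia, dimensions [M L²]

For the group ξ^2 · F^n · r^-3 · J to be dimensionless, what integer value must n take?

Balance the M exponent: (1)·n from F, plus 2·(0) − 3·(0) + (1) = 1 from the rest, must sum to zero.
n + 1 = 0, so n = -1.

-1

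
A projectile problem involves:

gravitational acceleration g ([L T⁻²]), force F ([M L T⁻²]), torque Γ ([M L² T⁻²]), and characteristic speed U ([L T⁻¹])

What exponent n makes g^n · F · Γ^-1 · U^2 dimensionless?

-1

Balance the L exponent: (1)·n from g, plus (1) − (2) + 2·(1) = 1 from the rest, must sum to zero.
n + 1 = 0, so n = -1.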